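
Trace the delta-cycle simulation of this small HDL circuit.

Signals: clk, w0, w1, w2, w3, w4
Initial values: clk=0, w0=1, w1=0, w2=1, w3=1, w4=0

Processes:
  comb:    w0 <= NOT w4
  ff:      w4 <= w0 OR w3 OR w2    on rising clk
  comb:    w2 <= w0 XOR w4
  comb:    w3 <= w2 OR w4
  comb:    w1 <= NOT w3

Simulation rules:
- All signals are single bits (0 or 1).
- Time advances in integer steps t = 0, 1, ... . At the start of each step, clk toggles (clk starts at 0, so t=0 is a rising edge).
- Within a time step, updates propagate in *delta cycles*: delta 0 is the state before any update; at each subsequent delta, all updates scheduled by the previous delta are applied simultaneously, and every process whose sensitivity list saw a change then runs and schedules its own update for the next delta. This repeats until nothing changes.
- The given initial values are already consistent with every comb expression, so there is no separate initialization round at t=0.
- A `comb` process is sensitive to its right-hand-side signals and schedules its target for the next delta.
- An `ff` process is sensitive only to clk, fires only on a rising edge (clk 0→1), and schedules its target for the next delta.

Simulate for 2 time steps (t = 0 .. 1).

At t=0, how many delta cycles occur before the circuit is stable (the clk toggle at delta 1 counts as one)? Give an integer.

4

[bits: w2,w0,w3,clk,w1,w4]
t=0: Δ0=111000 Δ1=111100 Δ2=111101 Δ3=001101 Δ4=101101 | 4Δ
t=1: Δ0=101101 Δ1=101001 | 1Δ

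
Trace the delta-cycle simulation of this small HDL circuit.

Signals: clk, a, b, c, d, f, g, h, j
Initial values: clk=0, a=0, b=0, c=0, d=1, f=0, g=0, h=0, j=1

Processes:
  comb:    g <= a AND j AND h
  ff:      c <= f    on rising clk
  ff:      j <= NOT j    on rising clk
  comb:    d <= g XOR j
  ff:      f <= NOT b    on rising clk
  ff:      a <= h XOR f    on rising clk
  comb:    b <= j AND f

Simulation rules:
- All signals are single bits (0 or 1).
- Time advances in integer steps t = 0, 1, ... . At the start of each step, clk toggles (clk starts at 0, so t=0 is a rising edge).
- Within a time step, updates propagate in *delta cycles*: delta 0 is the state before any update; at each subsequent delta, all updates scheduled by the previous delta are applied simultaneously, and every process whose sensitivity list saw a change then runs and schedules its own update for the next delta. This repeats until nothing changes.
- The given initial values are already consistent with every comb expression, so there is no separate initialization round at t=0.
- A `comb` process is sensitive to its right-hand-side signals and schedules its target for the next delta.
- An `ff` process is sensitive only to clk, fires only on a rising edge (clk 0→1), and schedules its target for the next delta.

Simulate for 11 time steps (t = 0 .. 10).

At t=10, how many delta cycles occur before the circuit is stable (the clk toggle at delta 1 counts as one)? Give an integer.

t=0 Δ0: d=1 b=0 a=0 g=0 f=0 clk=0 c=0 j=1 h=0
  Δ1: clk:0→1
  Δ2: f:0→1, j:1→0
  Δ3: d:1→0
  (3Δ to stable)
t=1 Δ0: d=0 b=0 a=0 g=0 f=1 clk=1 c=0 j=0 h=0
  Δ1: clk:1→0
  (1Δ to stable)
t=2 Δ0: d=0 b=0 a=0 g=0 f=1 clk=0 c=0 j=0 h=0
  Δ1: clk:0→1
  Δ2: a:0→1, c:0→1, j:0→1
  Δ3: d:0→1, b:0→1
  (3Δ to stable)
t=3 Δ0: d=1 b=1 a=1 g=0 f=1 clk=1 c=1 j=1 h=0
  Δ1: clk:1→0
  (1Δ to stable)
t=4 Δ0: d=1 b=1 a=1 g=0 f=1 clk=0 c=1 j=1 h=0
  Δ1: clk:0→1
  Δ2: f:1→0, j:1→0
  Δ3: d:1→0, b:1→0
  (3Δ to stable)
t=5 Δ0: d=0 b=0 a=1 g=0 f=0 clk=1 c=1 j=0 h=0
  Δ1: clk:1→0
  (1Δ to stable)
t=6 Δ0: d=0 b=0 a=1 g=0 f=0 clk=0 c=1 j=0 h=0
  Δ1: clk:0→1
  Δ2: a:1→0, f:0→1, c:1→0, j:0→1
  Δ3: d:0→1, b:0→1
  (3Δ to stable)
t=7 Δ0: d=1 b=1 a=0 g=0 f=1 clk=1 c=0 j=1 h=0
  Δ1: clk:1→0
  (1Δ to stable)
t=8 Δ0: d=1 b=1 a=0 g=0 f=1 clk=0 c=0 j=1 h=0
  Δ1: clk:0→1
  Δ2: a:0→1, f:1→0, c:0→1, j:1→0
  Δ3: d:1→0, b:1→0
  (3Δ to stable)
t=9 Δ0: d=0 b=0 a=1 g=0 f=0 clk=1 c=1 j=0 h=0
  Δ1: clk:1→0
  (1Δ to stable)
t=10 Δ0: d=0 b=0 a=1 g=0 f=0 clk=0 c=1 j=0 h=0
  Δ1: clk:0→1
  Δ2: a:1→0, f:0→1, c:1→0, j:0→1
  Δ3: d:0→1, b:0→1
  (3Δ to stable)

3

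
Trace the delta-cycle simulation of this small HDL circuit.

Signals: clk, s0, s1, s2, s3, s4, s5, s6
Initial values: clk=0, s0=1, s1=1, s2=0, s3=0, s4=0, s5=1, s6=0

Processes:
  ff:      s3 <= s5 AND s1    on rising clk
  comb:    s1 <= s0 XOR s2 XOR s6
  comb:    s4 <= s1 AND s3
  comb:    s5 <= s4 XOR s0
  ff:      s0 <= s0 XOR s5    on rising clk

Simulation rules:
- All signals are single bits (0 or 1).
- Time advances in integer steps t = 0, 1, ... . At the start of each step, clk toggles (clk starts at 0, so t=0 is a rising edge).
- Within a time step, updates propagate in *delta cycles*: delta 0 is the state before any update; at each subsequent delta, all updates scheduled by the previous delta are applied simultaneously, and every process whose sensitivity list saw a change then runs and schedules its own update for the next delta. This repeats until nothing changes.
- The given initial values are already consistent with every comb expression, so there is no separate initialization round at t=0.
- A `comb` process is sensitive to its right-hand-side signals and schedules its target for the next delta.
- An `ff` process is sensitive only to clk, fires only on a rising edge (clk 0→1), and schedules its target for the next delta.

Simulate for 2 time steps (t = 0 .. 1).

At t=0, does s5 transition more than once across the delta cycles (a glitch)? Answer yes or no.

yes

t0.Δ0 s1=1 s4=0 s3=0 s6=0 s0=1 s2=0 s5=1 clk=0
t0.Δ1 s1=1 s4=0 s3=0 s6=0 s0=1 s2=0 s5=1 clk=1
t0.Δ2 s1=1 s4=0 s3=1 s6=0 s0=0 s2=0 s5=1 clk=1
t0.Δ3 s1=0 s4=1 s3=1 s6=0 s0=0 s2=0 s5=0 clk=1
t0.Δ4 s1=0 s4=0 s3=1 s6=0 s0=0 s2=0 s5=1 clk=1
t0.Δ5 s1=0 s4=0 s3=1 s6=0 s0=0 s2=0 s5=0 clk=1
t1.Δ0 s1=0 s4=0 s3=1 s6=0 s0=0 s2=0 s5=0 clk=1
t1.Δ1 s1=0 s4=0 s3=1 s6=0 s0=0 s2=0 s5=0 clk=0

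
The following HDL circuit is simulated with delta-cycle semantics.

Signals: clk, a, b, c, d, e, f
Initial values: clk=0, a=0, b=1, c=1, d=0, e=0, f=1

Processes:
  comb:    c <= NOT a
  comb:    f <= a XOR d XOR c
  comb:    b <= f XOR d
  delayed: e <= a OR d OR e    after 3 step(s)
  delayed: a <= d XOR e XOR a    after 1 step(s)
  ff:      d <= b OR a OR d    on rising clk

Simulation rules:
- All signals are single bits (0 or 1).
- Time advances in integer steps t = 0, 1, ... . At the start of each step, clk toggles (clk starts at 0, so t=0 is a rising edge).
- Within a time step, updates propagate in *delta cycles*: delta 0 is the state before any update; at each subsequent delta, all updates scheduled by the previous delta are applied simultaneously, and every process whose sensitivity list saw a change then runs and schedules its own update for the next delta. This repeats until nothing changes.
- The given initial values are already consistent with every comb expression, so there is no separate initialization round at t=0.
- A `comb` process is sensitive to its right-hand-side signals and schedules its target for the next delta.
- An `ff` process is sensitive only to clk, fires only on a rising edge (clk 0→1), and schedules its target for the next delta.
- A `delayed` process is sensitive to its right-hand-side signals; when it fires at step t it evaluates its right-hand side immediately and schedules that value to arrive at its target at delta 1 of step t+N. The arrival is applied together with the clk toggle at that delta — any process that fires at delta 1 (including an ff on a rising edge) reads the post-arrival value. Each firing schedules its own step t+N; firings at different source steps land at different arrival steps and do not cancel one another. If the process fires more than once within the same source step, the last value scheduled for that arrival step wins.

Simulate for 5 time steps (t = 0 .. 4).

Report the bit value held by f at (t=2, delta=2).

1

[bits: e,f,b,a,d,clk,c]
t=0: Δ0=0110001 Δ1=0110011 Δ2=0110111 Δ3=0000111 Δ4=0010111 | 4Δ
t=1: Δ0=0010111 Δ1=0011101 Δ2=0111100 Δ3=0001100 Δ4=0011100 | 4Δ
t=2: Δ0=0011100 Δ1=0010110 Δ2=0110111 Δ3=0000111 Δ4=0010111 | 4Δ
t=3: Δ0=0010111 Δ1=1011101 Δ2=1111100 Δ3=1001100 Δ4=1011100 | 4Δ
t=4: Δ0=1011100 Δ1=1011110 | 1Δ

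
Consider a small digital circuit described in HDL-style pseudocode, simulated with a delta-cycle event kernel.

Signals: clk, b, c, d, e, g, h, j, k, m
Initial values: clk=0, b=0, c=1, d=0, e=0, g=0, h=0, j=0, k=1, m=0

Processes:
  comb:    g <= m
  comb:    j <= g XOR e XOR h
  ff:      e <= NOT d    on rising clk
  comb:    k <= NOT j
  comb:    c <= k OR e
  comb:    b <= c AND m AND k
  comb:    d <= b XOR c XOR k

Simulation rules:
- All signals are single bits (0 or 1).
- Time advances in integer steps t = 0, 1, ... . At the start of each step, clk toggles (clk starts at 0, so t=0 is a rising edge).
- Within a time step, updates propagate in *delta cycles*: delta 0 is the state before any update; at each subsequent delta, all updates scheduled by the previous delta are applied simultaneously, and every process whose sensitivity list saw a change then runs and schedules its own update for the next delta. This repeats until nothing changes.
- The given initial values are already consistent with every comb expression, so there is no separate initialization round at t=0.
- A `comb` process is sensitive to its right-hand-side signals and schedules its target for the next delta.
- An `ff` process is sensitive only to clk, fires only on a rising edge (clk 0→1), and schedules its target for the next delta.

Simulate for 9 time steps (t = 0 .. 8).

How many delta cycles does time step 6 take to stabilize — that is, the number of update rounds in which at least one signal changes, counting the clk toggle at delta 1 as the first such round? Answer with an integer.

t=0 Δ0: e=0 b=0 h=0 j=0 d=0 g=0 clk=0 m=0 k=1 c=1
  Δ1: clk:0→1
  Δ2: e:0→1
  Δ3: j:0→1
  Δ4: k:1→0
  Δ5: d:0→1
  (5Δ to stable)
t=1 Δ0: e=1 b=0 h=0 j=1 d=1 g=0 clk=1 m=0 k=0 c=1
  Δ1: clk:1→0
  (1Δ to stable)
t=2 Δ0: e=1 b=0 h=0 j=1 d=1 g=0 clk=0 m=0 k=0 c=1
  Δ1: clk:0→1
  Δ2: e:1→0
  Δ3: j:1→0, c:1→0
  Δ4: d:1→0, k:0→1
  Δ5: d:0→1, c:0→1
  Δ6: d:1→0
  (6Δ to stable)
t=3 Δ0: e=0 b=0 h=0 j=0 d=0 g=0 clk=1 m=0 k=1 c=1
  Δ1: clk:1→0
  (1Δ to stable)
t=4 Δ0: e=0 b=0 h=0 j=0 d=0 g=0 clk=0 m=0 k=1 c=1
  Δ1: clk:0→1
  Δ2: e:0→1
  Δ3: j:0→1
  Δ4: k:1→0
  Δ5: d:0→1
  (5Δ to stable)
t=5 Δ0: e=1 b=0 h=0 j=1 d=1 g=0 clk=1 m=0 k=0 c=1
  Δ1: clk:1→0
  (1Δ to stable)
t=6 Δ0: e=1 b=0 h=0 j=1 d=1 g=0 clk=0 m=0 k=0 c=1
  Δ1: clk:0→1
  Δ2: e:1→0
  Δ3: j:1→0, c:1→0
  Δ4: d:1→0, k:0→1
  Δ5: d:0→1, c:0→1
  Δ6: d:1→0
  (6Δ to stable)
t=7 Δ0: e=0 b=0 h=0 j=0 d=0 g=0 clk=1 m=0 k=1 c=1
  Δ1: clk:1→0
  (1Δ to stable)
t=8 Δ0: e=0 b=0 h=0 j=0 d=0 g=0 clk=0 m=0 k=1 c=1
  Δ1: clk:0→1
  Δ2: e:0→1
  Δ3: j:0→1
  Δ4: k:1→0
  Δ5: d:0→1
  (5Δ to stable)

6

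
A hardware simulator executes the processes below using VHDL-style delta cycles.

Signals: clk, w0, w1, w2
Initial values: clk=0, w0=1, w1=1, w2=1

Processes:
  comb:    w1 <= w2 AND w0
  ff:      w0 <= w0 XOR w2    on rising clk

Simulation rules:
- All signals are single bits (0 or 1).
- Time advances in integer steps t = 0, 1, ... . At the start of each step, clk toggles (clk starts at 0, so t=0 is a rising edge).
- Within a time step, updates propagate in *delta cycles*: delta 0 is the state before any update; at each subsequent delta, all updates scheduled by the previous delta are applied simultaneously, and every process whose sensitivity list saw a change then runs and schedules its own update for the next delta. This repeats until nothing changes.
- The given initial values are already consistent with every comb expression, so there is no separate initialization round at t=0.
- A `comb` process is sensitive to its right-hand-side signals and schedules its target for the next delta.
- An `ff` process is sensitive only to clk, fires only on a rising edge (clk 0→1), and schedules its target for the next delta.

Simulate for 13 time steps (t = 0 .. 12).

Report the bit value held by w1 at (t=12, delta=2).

1

t0.Δ0 w0=1 clk=0 w2=1 w1=1
t0.Δ1 w0=1 clk=1 w2=1 w1=1
t0.Δ2 w0=0 clk=1 w2=1 w1=1
t0.Δ3 w0=0 clk=1 w2=1 w1=0
t1.Δ0 w0=0 clk=1 w2=1 w1=0
t1.Δ1 w0=0 clk=0 w2=1 w1=0
t2.Δ0 w0=0 clk=0 w2=1 w1=0
t2.Δ1 w0=0 clk=1 w2=1 w1=0
t2.Δ2 w0=1 clk=1 w2=1 w1=0
t2.Δ3 w0=1 clk=1 w2=1 w1=1
t3.Δ0 w0=1 clk=1 w2=1 w1=1
t3.Δ1 w0=1 clk=0 w2=1 w1=1
t4.Δ0 w0=1 clk=0 w2=1 w1=1
t4.Δ1 w0=1 clk=1 w2=1 w1=1
t4.Δ2 w0=0 clk=1 w2=1 w1=1
t4.Δ3 w0=0 clk=1 w2=1 w1=0
t5.Δ0 w0=0 clk=1 w2=1 w1=0
t5.Δ1 w0=0 clk=0 w2=1 w1=0
t6.Δ0 w0=0 clk=0 w2=1 w1=0
t6.Δ1 w0=0 clk=1 w2=1 w1=0
t6.Δ2 w0=1 clk=1 w2=1 w1=0
t6.Δ3 w0=1 clk=1 w2=1 w1=1
t7.Δ0 w0=1 clk=1 w2=1 w1=1
t7.Δ1 w0=1 clk=0 w2=1 w1=1
t8.Δ0 w0=1 clk=0 w2=1 w1=1
t8.Δ1 w0=1 clk=1 w2=1 w1=1
t8.Δ2 w0=0 clk=1 w2=1 w1=1
t8.Δ3 w0=0 clk=1 w2=1 w1=0
t9.Δ0 w0=0 clk=1 w2=1 w1=0
t9.Δ1 w0=0 clk=0 w2=1 w1=0
t10.Δ0 w0=0 clk=0 w2=1 w1=0
t10.Δ1 w0=0 clk=1 w2=1 w1=0
t10.Δ2 w0=1 clk=1 w2=1 w1=0
t10.Δ3 w0=1 clk=1 w2=1 w1=1
t11.Δ0 w0=1 clk=1 w2=1 w1=1
t11.Δ1 w0=1 clk=0 w2=1 w1=1
t12.Δ0 w0=1 clk=0 w2=1 w1=1
t12.Δ1 w0=1 clk=1 w2=1 w1=1
t12.Δ2 w0=0 clk=1 w2=1 w1=1
t12.Δ3 w0=0 clk=1 w2=1 w1=0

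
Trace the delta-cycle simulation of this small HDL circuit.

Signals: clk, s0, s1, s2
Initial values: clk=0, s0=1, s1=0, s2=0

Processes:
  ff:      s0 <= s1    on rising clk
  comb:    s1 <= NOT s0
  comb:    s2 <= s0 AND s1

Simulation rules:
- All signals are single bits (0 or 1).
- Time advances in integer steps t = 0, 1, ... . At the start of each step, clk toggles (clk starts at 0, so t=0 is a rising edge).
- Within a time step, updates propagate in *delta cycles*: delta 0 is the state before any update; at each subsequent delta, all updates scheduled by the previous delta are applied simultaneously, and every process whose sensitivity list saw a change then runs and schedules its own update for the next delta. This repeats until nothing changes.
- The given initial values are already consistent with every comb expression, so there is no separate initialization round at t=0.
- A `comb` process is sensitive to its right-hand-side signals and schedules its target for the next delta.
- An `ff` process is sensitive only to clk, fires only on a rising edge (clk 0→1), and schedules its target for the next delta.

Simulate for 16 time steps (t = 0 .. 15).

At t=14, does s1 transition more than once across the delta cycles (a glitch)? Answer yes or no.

no

t=0 Δ0: s1=0 clk=0 s2=0 s0=1
  Δ1: clk:0→1
  Δ2: s0:1→0
  Δ3: s1:0→1
  (3Δ to stable)
t=1 Δ0: s1=1 clk=1 s2=0 s0=0
  Δ1: clk:1→0
  (1Δ to stable)
t=2 Δ0: s1=1 clk=0 s2=0 s0=0
  Δ1: clk:0→1
  Δ2: s0:0→1
  Δ3: s1:1→0, s2:0→1
  Δ4: s2:1→0
  (4Δ to stable)
t=3 Δ0: s1=0 clk=1 s2=0 s0=1
  Δ1: clk:1→0
  (1Δ to stable)
t=4 Δ0: s1=0 clk=0 s2=0 s0=1
  Δ1: clk:0→1
  Δ2: s0:1→0
  Δ3: s1:0→1
  (3Δ to stable)
t=5 Δ0: s1=1 clk=1 s2=0 s0=0
  Δ1: clk:1→0
  (1Δ to stable)
t=6 Δ0: s1=1 clk=0 s2=0 s0=0
  Δ1: clk:0→1
  Δ2: s0:0→1
  Δ3: s1:1→0, s2:0→1
  Δ4: s2:1→0
  (4Δ to stable)
t=7 Δ0: s1=0 clk=1 s2=0 s0=1
  Δ1: clk:1→0
  (1Δ to stable)
t=8 Δ0: s1=0 clk=0 s2=0 s0=1
  Δ1: clk:0→1
  Δ2: s0:1→0
  Δ3: s1:0→1
  (3Δ to stable)
t=9 Δ0: s1=1 clk=1 s2=0 s0=0
  Δ1: clk:1→0
  (1Δ to stable)
t=10 Δ0: s1=1 clk=0 s2=0 s0=0
  Δ1: clk:0→1
  Δ2: s0:0→1
  Δ3: s1:1→0, s2:0→1
  Δ4: s2:1→0
  (4Δ to stable)
t=11 Δ0: s1=0 clk=1 s2=0 s0=1
  Δ1: clk:1→0
  (1Δ to stable)
t=12 Δ0: s1=0 clk=0 s2=0 s0=1
  Δ1: clk:0→1
  Δ2: s0:1→0
  Δ3: s1:0→1
  (3Δ to stable)
t=13 Δ0: s1=1 clk=1 s2=0 s0=0
  Δ1: clk:1→0
  (1Δ to stable)
t=14 Δ0: s1=1 clk=0 s2=0 s0=0
  Δ1: clk:0→1
  Δ2: s0:0→1
  Δ3: s1:1→0, s2:0→1
  Δ4: s2:1→0
  (4Δ to stable)
t=15 Δ0: s1=0 clk=1 s2=0 s0=1
  Δ1: clk:1→0
  (1Δ to stable)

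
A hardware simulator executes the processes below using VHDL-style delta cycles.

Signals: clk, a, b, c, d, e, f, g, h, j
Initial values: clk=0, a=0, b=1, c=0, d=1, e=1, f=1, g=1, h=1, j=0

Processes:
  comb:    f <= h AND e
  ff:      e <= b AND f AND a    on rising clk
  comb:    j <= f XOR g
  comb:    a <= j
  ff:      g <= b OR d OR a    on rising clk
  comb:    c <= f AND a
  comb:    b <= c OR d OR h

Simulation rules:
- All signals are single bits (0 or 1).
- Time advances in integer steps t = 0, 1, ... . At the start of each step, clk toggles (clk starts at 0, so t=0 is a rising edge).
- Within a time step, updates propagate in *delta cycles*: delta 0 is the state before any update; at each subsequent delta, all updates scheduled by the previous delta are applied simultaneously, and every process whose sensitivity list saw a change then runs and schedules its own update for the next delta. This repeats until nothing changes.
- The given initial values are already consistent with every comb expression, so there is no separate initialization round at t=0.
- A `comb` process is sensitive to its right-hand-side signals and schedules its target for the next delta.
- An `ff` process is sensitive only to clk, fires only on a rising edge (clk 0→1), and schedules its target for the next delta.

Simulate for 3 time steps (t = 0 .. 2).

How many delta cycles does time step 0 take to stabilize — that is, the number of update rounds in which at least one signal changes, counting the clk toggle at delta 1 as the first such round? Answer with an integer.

5

t0.Δ0 g=1 a=0 j=0 b=1 f=1 c=0 d=1 h=1 e=1 clk=0
t0.Δ1 g=1 a=0 j=0 b=1 f=1 c=0 d=1 h=1 e=1 clk=1
t0.Δ2 g=1 a=0 j=0 b=1 f=1 c=0 d=1 h=1 e=0 clk=1
t0.Δ3 g=1 a=0 j=0 b=1 f=0 c=0 d=1 h=1 e=0 clk=1
t0.Δ4 g=1 a=0 j=1 b=1 f=0 c=0 d=1 h=1 e=0 clk=1
t0.Δ5 g=1 a=1 j=1 b=1 f=0 c=0 d=1 h=1 e=0 clk=1
t1.Δ0 g=1 a=1 j=1 b=1 f=0 c=0 d=1 h=1 e=0 clk=1
t1.Δ1 g=1 a=1 j=1 b=1 f=0 c=0 d=1 h=1 e=0 clk=0
t2.Δ0 g=1 a=1 j=1 b=1 f=0 c=0 d=1 h=1 e=0 clk=0
t2.Δ1 g=1 a=1 j=1 b=1 f=0 c=0 d=1 h=1 e=0 clk=1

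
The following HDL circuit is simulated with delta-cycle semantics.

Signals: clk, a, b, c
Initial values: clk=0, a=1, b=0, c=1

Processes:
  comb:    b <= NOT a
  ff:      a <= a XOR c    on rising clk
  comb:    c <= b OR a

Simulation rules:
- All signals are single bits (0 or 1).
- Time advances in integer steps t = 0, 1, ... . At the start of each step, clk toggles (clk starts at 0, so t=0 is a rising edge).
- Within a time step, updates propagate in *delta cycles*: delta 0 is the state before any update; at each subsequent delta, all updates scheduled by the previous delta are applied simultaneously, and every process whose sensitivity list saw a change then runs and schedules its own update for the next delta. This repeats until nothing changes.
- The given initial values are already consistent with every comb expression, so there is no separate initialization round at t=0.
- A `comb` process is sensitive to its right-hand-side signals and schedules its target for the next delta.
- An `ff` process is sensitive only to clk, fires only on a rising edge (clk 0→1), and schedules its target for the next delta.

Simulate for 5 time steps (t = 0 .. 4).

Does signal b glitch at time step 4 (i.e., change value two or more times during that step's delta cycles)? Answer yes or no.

no

t=0 Δ0: a=1 clk=0 c=1 b=0
  Δ1: clk:0→1
  Δ2: a:1→0
  Δ3: c:1→0, b:0→1
  Δ4: c:0→1
  (4Δ to stable)
t=1 Δ0: a=0 clk=1 c=1 b=1
  Δ1: clk:1→0
  (1Δ to stable)
t=2 Δ0: a=0 clk=0 c=1 b=1
  Δ1: clk:0→1
  Δ2: a:0→1
  Δ3: b:1→0
  (3Δ to stable)
t=3 Δ0: a=1 clk=1 c=1 b=0
  Δ1: clk:1→0
  (1Δ to stable)
t=4 Δ0: a=1 clk=0 c=1 b=0
  Δ1: clk:0→1
  Δ2: a:1→0
  Δ3: c:1→0, b:0→1
  Δ4: c:0→1
  (4Δ to stable)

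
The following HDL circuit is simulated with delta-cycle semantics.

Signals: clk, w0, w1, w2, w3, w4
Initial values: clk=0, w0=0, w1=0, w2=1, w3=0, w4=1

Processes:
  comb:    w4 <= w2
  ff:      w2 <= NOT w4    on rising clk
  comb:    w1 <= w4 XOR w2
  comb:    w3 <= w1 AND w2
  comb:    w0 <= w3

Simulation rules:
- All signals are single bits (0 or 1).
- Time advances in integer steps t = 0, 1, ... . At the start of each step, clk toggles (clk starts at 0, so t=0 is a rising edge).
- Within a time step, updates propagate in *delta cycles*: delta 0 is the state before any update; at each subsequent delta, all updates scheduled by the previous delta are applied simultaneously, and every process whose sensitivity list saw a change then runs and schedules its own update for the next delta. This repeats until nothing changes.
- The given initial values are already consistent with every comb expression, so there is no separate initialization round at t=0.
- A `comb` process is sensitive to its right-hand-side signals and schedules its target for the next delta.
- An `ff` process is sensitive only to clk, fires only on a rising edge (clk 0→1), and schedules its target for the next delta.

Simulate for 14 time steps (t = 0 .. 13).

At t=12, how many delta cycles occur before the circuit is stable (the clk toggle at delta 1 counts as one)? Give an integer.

[bits: w0,w4,w2,w1,w3,clk]
t=0: Δ0=011000 Δ1=011001 Δ2=010001 Δ3=000101 Δ4=000001 | 4Δ
t=1: Δ0=000001 Δ1=000000 | 1Δ
t=2: Δ0=000000 Δ1=000001 Δ2=001001 Δ3=011101 Δ4=011011 Δ5=111001 Δ6=011001 | 6Δ
t=3: Δ0=011001 Δ1=011000 | 1Δ
t=4: Δ0=011000 Δ1=011001 Δ2=010001 Δ3=000101 Δ4=000001 | 4Δ
t=5: Δ0=000001 Δ1=000000 | 1Δ
t=6: Δ0=000000 Δ1=000001 Δ2=001001 Δ3=011101 Δ4=011011 Δ5=111001 Δ6=011001 | 6Δ
t=7: Δ0=011001 Δ1=011000 | 1Δ
t=8: Δ0=011000 Δ1=011001 Δ2=010001 Δ3=000101 Δ4=000001 | 4Δ
t=9: Δ0=000001 Δ1=000000 | 1Δ
t=10: Δ0=000000 Δ1=000001 Δ2=001001 Δ3=011101 Δ4=011011 Δ5=111001 Δ6=011001 | 6Δ
t=11: Δ0=011001 Δ1=011000 | 1Δ
t=12: Δ0=011000 Δ1=011001 Δ2=010001 Δ3=000101 Δ4=000001 | 4Δ
t=13: Δ0=000001 Δ1=000000 | 1Δ

4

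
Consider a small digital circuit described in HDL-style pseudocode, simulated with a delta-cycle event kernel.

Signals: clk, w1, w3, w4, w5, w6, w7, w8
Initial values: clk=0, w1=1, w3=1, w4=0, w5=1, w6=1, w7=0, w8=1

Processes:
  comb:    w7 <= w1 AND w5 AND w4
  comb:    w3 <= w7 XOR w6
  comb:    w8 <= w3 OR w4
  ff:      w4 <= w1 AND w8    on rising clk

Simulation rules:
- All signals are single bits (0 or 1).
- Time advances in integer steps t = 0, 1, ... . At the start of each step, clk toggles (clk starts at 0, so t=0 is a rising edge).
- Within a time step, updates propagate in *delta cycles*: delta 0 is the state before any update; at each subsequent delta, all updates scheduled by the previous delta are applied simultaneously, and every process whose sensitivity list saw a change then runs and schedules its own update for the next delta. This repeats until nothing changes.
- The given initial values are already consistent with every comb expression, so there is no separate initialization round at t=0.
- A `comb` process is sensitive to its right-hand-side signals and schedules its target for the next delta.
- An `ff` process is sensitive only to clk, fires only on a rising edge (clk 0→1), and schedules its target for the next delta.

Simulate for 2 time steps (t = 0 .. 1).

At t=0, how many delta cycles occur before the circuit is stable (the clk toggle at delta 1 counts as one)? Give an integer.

4

t=0 Δ0: w1=1 w8=1 w3=1 w5=1 w6=1 w7=0 clk=0 w4=0
  Δ1: clk:0→1
  Δ2: w4:0→1
  Δ3: w7:0→1
  Δ4: w3:1→0
  (4Δ to stable)
t=1 Δ0: w1=1 w8=1 w3=0 w5=1 w6=1 w7=1 clk=1 w4=1
  Δ1: clk:1→0
  (1Δ to stable)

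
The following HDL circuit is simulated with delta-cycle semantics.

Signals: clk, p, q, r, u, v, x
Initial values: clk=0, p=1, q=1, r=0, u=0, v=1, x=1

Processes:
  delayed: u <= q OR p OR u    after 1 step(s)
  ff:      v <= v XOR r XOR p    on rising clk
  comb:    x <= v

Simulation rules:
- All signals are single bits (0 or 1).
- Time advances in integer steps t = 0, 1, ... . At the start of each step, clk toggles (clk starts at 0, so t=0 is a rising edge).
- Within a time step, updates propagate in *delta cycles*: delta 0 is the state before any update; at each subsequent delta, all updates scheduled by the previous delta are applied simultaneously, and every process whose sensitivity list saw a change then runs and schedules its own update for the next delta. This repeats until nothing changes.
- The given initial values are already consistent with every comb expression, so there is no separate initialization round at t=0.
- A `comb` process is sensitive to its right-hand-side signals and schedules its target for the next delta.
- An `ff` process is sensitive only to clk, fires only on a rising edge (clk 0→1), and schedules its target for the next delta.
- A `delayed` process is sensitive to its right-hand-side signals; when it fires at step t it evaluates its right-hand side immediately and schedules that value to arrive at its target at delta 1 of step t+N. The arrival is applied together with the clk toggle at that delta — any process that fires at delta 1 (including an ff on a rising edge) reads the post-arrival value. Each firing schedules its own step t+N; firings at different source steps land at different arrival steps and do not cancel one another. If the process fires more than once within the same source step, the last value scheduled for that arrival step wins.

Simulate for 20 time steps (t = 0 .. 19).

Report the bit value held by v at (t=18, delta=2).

[bits: p,clk,r,q,v,u,x]
t=0: Δ0=1001101 Δ1=1101101 Δ2=1101001 Δ3=1101000 | 3Δ
t=1: Δ0=1101000 Δ1=1001000 | 1Δ
t=2: Δ0=1001000 Δ1=1101000 Δ2=1101100 Δ3=1101101 | 3Δ
t=3: Δ0=1101101 Δ1=1001101 | 1Δ
t=4: Δ0=1001101 Δ1=1101101 Δ2=1101001 Δ3=1101000 | 3Δ
t=5: Δ0=1101000 Δ1=1001000 | 1Δ
t=6: Δ0=1001000 Δ1=1101000 Δ2=1101100 Δ3=1101101 | 3Δ
t=7: Δ0=1101101 Δ1=1001101 | 1Δ
t=8: Δ0=1001101 Δ1=1101101 Δ2=1101001 Δ3=1101000 | 3Δ
t=9: Δ0=1101000 Δ1=1001000 | 1Δ
t=10: Δ0=1001000 Δ1=1101000 Δ2=1101100 Δ3=1101101 | 3Δ
t=11: Δ0=1101101 Δ1=1001101 | 1Δ
t=12: Δ0=1001101 Δ1=1101101 Δ2=1101001 Δ3=1101000 | 3Δ
t=13: Δ0=1101000 Δ1=1001000 | 1Δ
t=14: Δ0=1001000 Δ1=1101000 Δ2=1101100 Δ3=1101101 | 3Δ
t=15: Δ0=1101101 Δ1=1001101 | 1Δ
t=16: Δ0=1001101 Δ1=1101101 Δ2=1101001 Δ3=1101000 | 3Δ
t=17: Δ0=1101000 Δ1=1001000 | 1Δ
t=18: Δ0=1001000 Δ1=1101000 Δ2=1101100 Δ3=1101101 | 3Δ
t=19: Δ0=1101101 Δ1=1001101 | 1Δ

1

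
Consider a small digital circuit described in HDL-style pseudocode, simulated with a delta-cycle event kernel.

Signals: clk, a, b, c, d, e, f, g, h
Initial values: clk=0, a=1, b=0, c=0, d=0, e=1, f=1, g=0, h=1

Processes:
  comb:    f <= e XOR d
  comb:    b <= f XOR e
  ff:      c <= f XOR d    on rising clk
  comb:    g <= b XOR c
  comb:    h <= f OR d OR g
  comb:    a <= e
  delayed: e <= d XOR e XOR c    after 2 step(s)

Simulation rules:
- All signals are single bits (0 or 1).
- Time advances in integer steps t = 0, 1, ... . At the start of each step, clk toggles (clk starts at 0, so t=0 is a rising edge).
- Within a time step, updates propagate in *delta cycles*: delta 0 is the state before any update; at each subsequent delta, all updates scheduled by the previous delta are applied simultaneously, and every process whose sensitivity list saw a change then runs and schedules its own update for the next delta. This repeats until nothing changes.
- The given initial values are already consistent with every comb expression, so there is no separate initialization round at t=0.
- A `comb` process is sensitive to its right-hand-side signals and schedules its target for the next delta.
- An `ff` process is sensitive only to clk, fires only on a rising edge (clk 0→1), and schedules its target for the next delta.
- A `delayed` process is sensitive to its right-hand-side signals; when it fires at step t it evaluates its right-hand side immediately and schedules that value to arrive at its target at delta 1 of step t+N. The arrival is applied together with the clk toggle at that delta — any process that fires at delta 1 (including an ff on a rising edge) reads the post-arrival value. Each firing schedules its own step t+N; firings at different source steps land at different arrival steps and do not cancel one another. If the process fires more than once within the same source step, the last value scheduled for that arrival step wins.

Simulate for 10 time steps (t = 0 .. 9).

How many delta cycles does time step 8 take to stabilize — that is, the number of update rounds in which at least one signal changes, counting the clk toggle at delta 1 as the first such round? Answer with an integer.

5

t=0 Δ0: d=0 h=1 g=0 f=1 clk=0 c=0 a=1 b=0 e=1
  Δ1: clk:0→1
  Δ2: c:0→1
  Δ3: g:0→1
  (3Δ to stable)
t=1 Δ0: d=0 h=1 g=1 f=1 clk=1 c=1 a=1 b=0 e=1
  Δ1: clk:1→0
  (1Δ to stable)
t=2 Δ0: d=0 h=1 g=1 f=1 clk=0 c=1 a=1 b=0 e=1
  Δ1: clk:0→1, e:1→0
  Δ2: f:1→0, a:1→0, b:0→1
  Δ3: g:1→0, b:1→0
  Δ4: h:1→0, g:0→1
  Δ5: h:0→1
  (5Δ to stable)
t=3 Δ0: d=0 h=1 g=1 f=0 clk=1 c=1 a=0 b=0 e=0
  Δ1: clk:1→0
  (1Δ to stable)
t=4 Δ0: d=0 h=1 g=1 f=0 clk=0 c=1 a=0 b=0 e=0
  Δ1: clk:0→1, e:0→1
  Δ2: f:0→1, c:1→0, a:0→1, b:0→1
  Δ3: b:1→0
  Δ4: g:1→0
  (4Δ to stable)
t=5 Δ0: d=0 h=1 g=0 f=1 clk=1 c=0 a=1 b=0 e=1
  Δ1: clk:1→0
  (1Δ to stable)
t=6 Δ0: d=0 h=1 g=0 f=1 clk=0 c=0 a=1 b=0 e=1
  Δ1: clk:0→1
  Δ2: c:0→1
  Δ3: g:0→1
  (3Δ to stable)
t=7 Δ0: d=0 h=1 g=1 f=1 clk=1 c=1 a=1 b=0 e=1
  Δ1: clk:1→0
  (1Δ to stable)
t=8 Δ0: d=0 h=1 g=1 f=1 clk=0 c=1 a=1 b=0 e=1
  Δ1: clk:0→1, e:1→0
  Δ2: f:1→0, a:1→0, b:0→1
  Δ3: g:1→0, b:1→0
  Δ4: h:1→0, g:0→1
  Δ5: h:0→1
  (5Δ to stable)
t=9 Δ0: d=0 h=1 g=1 f=0 clk=1 c=1 a=0 b=0 e=0
  Δ1: clk:1→0
  (1Δ to stable)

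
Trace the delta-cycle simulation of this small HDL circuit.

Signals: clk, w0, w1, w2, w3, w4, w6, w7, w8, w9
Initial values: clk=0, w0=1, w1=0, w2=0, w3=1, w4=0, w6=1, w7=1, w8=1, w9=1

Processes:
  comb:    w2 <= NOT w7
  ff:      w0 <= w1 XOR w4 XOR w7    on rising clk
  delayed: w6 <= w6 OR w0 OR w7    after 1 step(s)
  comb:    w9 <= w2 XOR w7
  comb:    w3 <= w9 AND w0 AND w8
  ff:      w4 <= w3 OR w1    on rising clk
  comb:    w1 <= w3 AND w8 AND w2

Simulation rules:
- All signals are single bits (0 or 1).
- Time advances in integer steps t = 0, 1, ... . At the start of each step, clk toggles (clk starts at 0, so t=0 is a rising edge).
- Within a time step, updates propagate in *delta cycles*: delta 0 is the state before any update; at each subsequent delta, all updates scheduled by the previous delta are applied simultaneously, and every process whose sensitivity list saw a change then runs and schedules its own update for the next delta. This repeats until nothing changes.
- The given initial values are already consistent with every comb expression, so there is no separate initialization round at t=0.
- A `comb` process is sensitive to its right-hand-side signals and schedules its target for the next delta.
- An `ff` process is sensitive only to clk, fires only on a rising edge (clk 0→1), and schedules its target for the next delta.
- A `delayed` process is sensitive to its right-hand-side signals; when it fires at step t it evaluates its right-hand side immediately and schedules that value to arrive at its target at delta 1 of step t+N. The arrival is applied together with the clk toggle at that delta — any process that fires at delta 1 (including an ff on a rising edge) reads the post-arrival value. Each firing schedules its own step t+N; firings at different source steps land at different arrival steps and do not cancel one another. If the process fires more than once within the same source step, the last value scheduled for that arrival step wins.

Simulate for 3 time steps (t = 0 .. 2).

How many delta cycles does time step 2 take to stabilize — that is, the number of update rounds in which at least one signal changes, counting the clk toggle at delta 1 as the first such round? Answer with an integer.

t0.Δ0 w3=1 w6=1 w7=1 clk=0 w8=1 w9=1 w0=1 w2=0 w1=0 w4=0
t0.Δ1 w3=1 w6=1 w7=1 clk=1 w8=1 w9=1 w0=1 w2=0 w1=0 w4=0
t0.Δ2 w3=1 w6=1 w7=1 clk=1 w8=1 w9=1 w0=1 w2=0 w1=0 w4=1
t1.Δ0 w3=1 w6=1 w7=1 clk=1 w8=1 w9=1 w0=1 w2=0 w1=0 w4=1
t1.Δ1 w3=1 w6=1 w7=1 clk=0 w8=1 w9=1 w0=1 w2=0 w1=0 w4=1
t2.Δ0 w3=1 w6=1 w7=1 clk=0 w8=1 w9=1 w0=1 w2=0 w1=0 w4=1
t2.Δ1 w3=1 w6=1 w7=1 clk=1 w8=1 w9=1 w0=1 w2=0 w1=0 w4=1
t2.Δ2 w3=1 w6=1 w7=1 clk=1 w8=1 w9=1 w0=0 w2=0 w1=0 w4=1
t2.Δ3 w3=0 w6=1 w7=1 clk=1 w8=1 w9=1 w0=0 w2=0 w1=0 w4=1

3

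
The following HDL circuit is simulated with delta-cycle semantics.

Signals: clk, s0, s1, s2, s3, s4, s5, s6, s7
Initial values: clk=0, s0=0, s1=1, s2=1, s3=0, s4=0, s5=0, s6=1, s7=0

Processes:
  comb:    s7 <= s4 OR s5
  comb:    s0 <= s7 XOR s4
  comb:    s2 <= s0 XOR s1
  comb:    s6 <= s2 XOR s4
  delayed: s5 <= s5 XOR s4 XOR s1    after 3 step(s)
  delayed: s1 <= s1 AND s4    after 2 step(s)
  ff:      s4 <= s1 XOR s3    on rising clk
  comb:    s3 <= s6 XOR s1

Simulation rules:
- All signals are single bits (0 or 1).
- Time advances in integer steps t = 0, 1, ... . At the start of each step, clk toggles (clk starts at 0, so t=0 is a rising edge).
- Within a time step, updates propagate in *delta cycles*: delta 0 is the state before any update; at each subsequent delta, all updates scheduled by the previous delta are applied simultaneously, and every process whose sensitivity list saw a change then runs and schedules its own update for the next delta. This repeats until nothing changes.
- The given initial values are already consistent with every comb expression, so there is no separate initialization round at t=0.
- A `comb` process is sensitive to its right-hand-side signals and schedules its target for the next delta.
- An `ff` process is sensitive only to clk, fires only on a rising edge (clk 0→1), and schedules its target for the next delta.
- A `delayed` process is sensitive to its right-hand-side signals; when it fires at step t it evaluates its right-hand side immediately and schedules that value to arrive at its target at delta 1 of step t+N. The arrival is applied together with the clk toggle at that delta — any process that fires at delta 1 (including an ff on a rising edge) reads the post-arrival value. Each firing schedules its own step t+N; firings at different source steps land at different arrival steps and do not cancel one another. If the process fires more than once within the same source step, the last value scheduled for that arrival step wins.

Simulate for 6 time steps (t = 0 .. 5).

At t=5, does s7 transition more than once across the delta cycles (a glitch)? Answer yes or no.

no

t=0 Δ0: s5=0 s7=0 s1=1 s3=0 s0=0 clk=0 s2=1 s4=0 s6=1
  Δ1: clk:0→1
  Δ2: s4:0→1
  Δ3: s7:0→1, s0:0→1, s6:1→0
  Δ4: s3:0→1, s0:1→0, s2:1→0
  Δ5: s2:0→1, s6:0→1
  Δ6: s3:1→0, s6:1→0
  Δ7: s3:0→1
  (7Δ to stable)
t=1 Δ0: s5=0 s7=1 s1=1 s3=1 s0=0 clk=1 s2=1 s4=1 s6=0
  Δ1: clk:1→0
  (1Δ to stable)
t=2 Δ0: s5=0 s7=1 s1=1 s3=1 s0=0 clk=0 s2=1 s4=1 s6=0
  Δ1: clk:0→1
  Δ2: s4:1→0
  Δ3: s7:1→0, s0:0→1, s6:0→1
  Δ4: s3:1→0, s0:1→0, s2:1→0
  Δ5: s2:0→1, s6:1→0
  Δ6: s3:0→1, s6:0→1
  Δ7: s3:1→0
  (7Δ to stable)
t=3 Δ0: s5=0 s7=0 s1=1 s3=0 s0=0 clk=1 s2=1 s4=0 s6=1
  Δ1: clk:1→0
  (1Δ to stable)
t=4 Δ0: s5=0 s7=0 s1=1 s3=0 s0=0 clk=0 s2=1 s4=0 s6=1
  Δ1: s1:1→0, clk:0→1
  Δ2: s3:0→1, s2:1→0
  Δ3: s6:1→0
  Δ4: s3:1→0
  (4Δ to stable)
t=5 Δ0: s5=0 s7=0 s1=0 s3=0 s0=0 clk=1 s2=0 s4=0 s6=0
  Δ1: s5:0→1, clk:1→0
  Δ2: s7:0→1
  Δ3: s0:0→1
  Δ4: s2:0→1
  Δ5: s6:0→1
  Δ6: s3:0→1
  (6Δ to stable)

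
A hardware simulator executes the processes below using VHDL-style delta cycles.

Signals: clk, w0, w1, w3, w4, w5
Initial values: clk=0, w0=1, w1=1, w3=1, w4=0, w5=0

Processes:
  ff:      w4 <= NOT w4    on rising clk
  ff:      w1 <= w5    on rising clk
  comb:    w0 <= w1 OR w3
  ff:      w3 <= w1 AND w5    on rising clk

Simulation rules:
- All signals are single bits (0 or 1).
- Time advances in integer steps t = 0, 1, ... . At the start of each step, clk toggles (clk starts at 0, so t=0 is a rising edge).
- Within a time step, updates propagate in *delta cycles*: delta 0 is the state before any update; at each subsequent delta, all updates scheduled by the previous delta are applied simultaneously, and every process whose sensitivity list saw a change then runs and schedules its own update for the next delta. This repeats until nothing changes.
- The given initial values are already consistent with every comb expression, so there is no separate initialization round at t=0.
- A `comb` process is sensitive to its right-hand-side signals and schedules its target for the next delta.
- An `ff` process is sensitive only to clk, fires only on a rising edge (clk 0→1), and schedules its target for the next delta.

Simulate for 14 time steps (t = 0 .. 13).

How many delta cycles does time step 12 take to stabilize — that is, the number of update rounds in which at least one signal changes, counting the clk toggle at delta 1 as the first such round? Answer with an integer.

2

[bits: w0,w1,w5,clk,w4,w3]
t=0: Δ0=110001 Δ1=110101 Δ2=100110 Δ3=000110 | 3Δ
t=1: Δ0=000110 Δ1=000010 | 1Δ
t=2: Δ0=000010 Δ1=000110 Δ2=000100 | 2Δ
t=3: Δ0=000100 Δ1=000000 | 1Δ
t=4: Δ0=000000 Δ1=000100 Δ2=000110 | 2Δ
t=5: Δ0=000110 Δ1=000010 | 1Δ
t=6: Δ0=000010 Δ1=000110 Δ2=000100 | 2Δ
t=7: Δ0=000100 Δ1=000000 | 1Δ
t=8: Δ0=000000 Δ1=000100 Δ2=000110 | 2Δ
t=9: Δ0=000110 Δ1=000010 | 1Δ
t=10: Δ0=000010 Δ1=000110 Δ2=000100 | 2Δ
t=11: Δ0=000100 Δ1=000000 | 1Δ
t=12: Δ0=000000 Δ1=000100 Δ2=000110 | 2Δ
t=13: Δ0=000110 Δ1=000010 | 1Δ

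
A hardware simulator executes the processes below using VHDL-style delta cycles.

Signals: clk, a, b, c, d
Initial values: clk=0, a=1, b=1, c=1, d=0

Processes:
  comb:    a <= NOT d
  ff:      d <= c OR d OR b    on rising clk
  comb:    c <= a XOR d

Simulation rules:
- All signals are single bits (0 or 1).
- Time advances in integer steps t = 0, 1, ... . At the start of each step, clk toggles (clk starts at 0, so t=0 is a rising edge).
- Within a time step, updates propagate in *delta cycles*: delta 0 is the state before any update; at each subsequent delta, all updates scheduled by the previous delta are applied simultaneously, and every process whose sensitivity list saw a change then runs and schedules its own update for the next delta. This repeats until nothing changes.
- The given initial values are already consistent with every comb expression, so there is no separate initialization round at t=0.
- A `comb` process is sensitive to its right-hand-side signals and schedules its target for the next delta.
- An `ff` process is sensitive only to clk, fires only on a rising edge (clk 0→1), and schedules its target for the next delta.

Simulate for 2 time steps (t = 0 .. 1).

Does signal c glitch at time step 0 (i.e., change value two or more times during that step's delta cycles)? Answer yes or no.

yes

t0.Δ0 a=1 b=1 c=1 d=0 clk=0
t0.Δ1 a=1 b=1 c=1 d=0 clk=1
t0.Δ2 a=1 b=1 c=1 d=1 clk=1
t0.Δ3 a=0 b=1 c=0 d=1 clk=1
t0.Δ4 a=0 b=1 c=1 d=1 clk=1
t1.Δ0 a=0 b=1 c=1 d=1 clk=1
t1.Δ1 a=0 b=1 c=1 d=1 clk=0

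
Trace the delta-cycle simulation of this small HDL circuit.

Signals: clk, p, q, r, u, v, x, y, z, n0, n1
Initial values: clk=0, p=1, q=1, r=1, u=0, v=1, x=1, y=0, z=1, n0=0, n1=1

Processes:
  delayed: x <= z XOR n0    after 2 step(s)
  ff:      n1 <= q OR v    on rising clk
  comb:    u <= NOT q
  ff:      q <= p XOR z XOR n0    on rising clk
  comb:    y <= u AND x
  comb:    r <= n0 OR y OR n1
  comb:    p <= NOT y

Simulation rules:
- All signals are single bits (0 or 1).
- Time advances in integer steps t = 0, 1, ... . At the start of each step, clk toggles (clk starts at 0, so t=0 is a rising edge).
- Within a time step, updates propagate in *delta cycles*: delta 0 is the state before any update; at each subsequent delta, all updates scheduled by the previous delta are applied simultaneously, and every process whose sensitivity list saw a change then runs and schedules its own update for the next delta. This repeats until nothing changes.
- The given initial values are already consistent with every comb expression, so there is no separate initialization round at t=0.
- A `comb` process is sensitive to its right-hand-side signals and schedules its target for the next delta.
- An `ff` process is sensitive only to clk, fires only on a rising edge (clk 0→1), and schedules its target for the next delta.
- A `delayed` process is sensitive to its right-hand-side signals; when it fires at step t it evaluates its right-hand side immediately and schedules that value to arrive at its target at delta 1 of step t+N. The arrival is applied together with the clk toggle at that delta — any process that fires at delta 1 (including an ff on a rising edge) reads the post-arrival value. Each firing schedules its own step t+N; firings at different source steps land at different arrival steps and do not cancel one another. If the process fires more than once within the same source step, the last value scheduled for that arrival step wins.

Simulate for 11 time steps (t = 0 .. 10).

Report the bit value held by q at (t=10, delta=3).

1

t0.Δ0 x=1 y=0 u=0 clk=0 p=1 n0=0 q=1 v=1 z=1 n1=1 r=1
t0.Δ1 x=1 y=0 u=0 clk=1 p=1 n0=0 q=1 v=1 z=1 n1=1 r=1
t0.Δ2 x=1 y=0 u=0 clk=1 p=1 n0=0 q=0 v=1 z=1 n1=1 r=1
t0.Δ3 x=1 y=0 u=1 clk=1 p=1 n0=0 q=0 v=1 z=1 n1=1 r=1
t0.Δ4 x=1 y=1 u=1 clk=1 p=1 n0=0 q=0 v=1 z=1 n1=1 r=1
t0.Δ5 x=1 y=1 u=1 clk=1 p=0 n0=0 q=0 v=1 z=1 n1=1 r=1
t1.Δ0 x=1 y=1 u=1 clk=1 p=0 n0=0 q=0 v=1 z=1 n1=1 r=1
t1.Δ1 x=1 y=1 u=1 clk=0 p=0 n0=0 q=0 v=1 z=1 n1=1 r=1
t2.Δ0 x=1 y=1 u=1 clk=0 p=0 n0=0 q=0 v=1 z=1 n1=1 r=1
t2.Δ1 x=1 y=1 u=1 clk=1 p=0 n0=0 q=0 v=1 z=1 n1=1 r=1
t2.Δ2 x=1 y=1 u=1 clk=1 p=0 n0=0 q=1 v=1 z=1 n1=1 r=1
t2.Δ3 x=1 y=1 u=0 clk=1 p=0 n0=0 q=1 v=1 z=1 n1=1 r=1
t2.Δ4 x=1 y=0 u=0 clk=1 p=0 n0=0 q=1 v=1 z=1 n1=1 r=1
t2.Δ5 x=1 y=0 u=0 clk=1 p=1 n0=0 q=1 v=1 z=1 n1=1 r=1
t3.Δ0 x=1 y=0 u=0 clk=1 p=1 n0=0 q=1 v=1 z=1 n1=1 r=1
t3.Δ1 x=1 y=0 u=0 clk=0 p=1 n0=0 q=1 v=1 z=1 n1=1 r=1
t4.Δ0 x=1 y=0 u=0 clk=0 p=1 n0=0 q=1 v=1 z=1 n1=1 r=1
t4.Δ1 x=1 y=0 u=0 clk=1 p=1 n0=0 q=1 v=1 z=1 n1=1 r=1
t4.Δ2 x=1 y=0 u=0 clk=1 p=1 n0=0 q=0 v=1 z=1 n1=1 r=1
t4.Δ3 x=1 y=0 u=1 clk=1 p=1 n0=0 q=0 v=1 z=1 n1=1 r=1
t4.Δ4 x=1 y=1 u=1 clk=1 p=1 n0=0 q=0 v=1 z=1 n1=1 r=1
t4.Δ5 x=1 y=1 u=1 clk=1 p=0 n0=0 q=0 v=1 z=1 n1=1 r=1
t5.Δ0 x=1 y=1 u=1 clk=1 p=0 n0=0 q=0 v=1 z=1 n1=1 r=1
t5.Δ1 x=1 y=1 u=1 clk=0 p=0 n0=0 q=0 v=1 z=1 n1=1 r=1
t6.Δ0 x=1 y=1 u=1 clk=0 p=0 n0=0 q=0 v=1 z=1 n1=1 r=1
t6.Δ1 x=1 y=1 u=1 clk=1 p=0 n0=0 q=0 v=1 z=1 n1=1 r=1
t6.Δ2 x=1 y=1 u=1 clk=1 p=0 n0=0 q=1 v=1 z=1 n1=1 r=1
t6.Δ3 x=1 y=1 u=0 clk=1 p=0 n0=0 q=1 v=1 z=1 n1=1 r=1
t6.Δ4 x=1 y=0 u=0 clk=1 p=0 n0=0 q=1 v=1 z=1 n1=1 r=1
t6.Δ5 x=1 y=0 u=0 clk=1 p=1 n0=0 q=1 v=1 z=1 n1=1 r=1
t7.Δ0 x=1 y=0 u=0 clk=1 p=1 n0=0 q=1 v=1 z=1 n1=1 r=1
t7.Δ1 x=1 y=0 u=0 clk=0 p=1 n0=0 q=1 v=1 z=1 n1=1 r=1
t8.Δ0 x=1 y=0 u=0 clk=0 p=1 n0=0 q=1 v=1 z=1 n1=1 r=1
t8.Δ1 x=1 y=0 u=0 clk=1 p=1 n0=0 q=1 v=1 z=1 n1=1 r=1
t8.Δ2 x=1 y=0 u=0 clk=1 p=1 n0=0 q=0 v=1 z=1 n1=1 r=1
t8.Δ3 x=1 y=0 u=1 clk=1 p=1 n0=0 q=0 v=1 z=1 n1=1 r=1
t8.Δ4 x=1 y=1 u=1 clk=1 p=1 n0=0 q=0 v=1 z=1 n1=1 r=1
t8.Δ5 x=1 y=1 u=1 clk=1 p=0 n0=0 q=0 v=1 z=1 n1=1 r=1
t9.Δ0 x=1 y=1 u=1 clk=1 p=0 n0=0 q=0 v=1 z=1 n1=1 r=1
t9.Δ1 x=1 y=1 u=1 clk=0 p=0 n0=0 q=0 v=1 z=1 n1=1 r=1
t10.Δ0 x=1 y=1 u=1 clk=0 p=0 n0=0 q=0 v=1 z=1 n1=1 r=1
t10.Δ1 x=1 y=1 u=1 clk=1 p=0 n0=0 q=0 v=1 z=1 n1=1 r=1
t10.Δ2 x=1 y=1 u=1 clk=1 p=0 n0=0 q=1 v=1 z=1 n1=1 r=1
t10.Δ3 x=1 y=1 u=0 clk=1 p=0 n0=0 q=1 v=1 z=1 n1=1 r=1
t10.Δ4 x=1 y=0 u=0 clk=1 p=0 n0=0 q=1 v=1 z=1 n1=1 r=1
t10.Δ5 x=1 y=0 u=0 clk=1 p=1 n0=0 q=1 v=1 z=1 n1=1 r=1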